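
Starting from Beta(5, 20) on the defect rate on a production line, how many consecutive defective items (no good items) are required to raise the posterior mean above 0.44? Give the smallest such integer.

After k defective items and 0 good items the posterior is Beta(5+k, 20), with mean (5+k)/(5+20+k).
Set (5+k)/(25+k) > 0.44 and solve: k > (0.44·25 − 5)/(1 − 0.44) = 10.714.
The smallest integer exceeding 10.714 is 11, and checking k=11: (16)/(36) = 0.4444 > 0.44.

k = 11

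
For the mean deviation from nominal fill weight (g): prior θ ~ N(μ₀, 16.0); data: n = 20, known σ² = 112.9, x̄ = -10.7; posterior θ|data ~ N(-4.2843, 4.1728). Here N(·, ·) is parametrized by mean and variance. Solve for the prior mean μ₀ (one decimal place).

μ₀ = 13.9

With known observation variance, the Normal–Normal posterior has precision τ_n = τ₀ + n/σ² and mean μ_n = (τ₀μ₀ + (n/σ²)x̄)/τ_n.
Here τ₀ = 1/16.0 = 0.062500 and τ_data = 20/112.9 = 0.177148, so τ_n = 0.239648.
Rearranging for μ₀: μ₀ = (μ_n·τ_n − τ_data·x̄)/τ₀ = (-4.2843·0.239648 − 0.177148·-10.7) / 0.062500 = 0.868760/0.062500 ≈ 13.9.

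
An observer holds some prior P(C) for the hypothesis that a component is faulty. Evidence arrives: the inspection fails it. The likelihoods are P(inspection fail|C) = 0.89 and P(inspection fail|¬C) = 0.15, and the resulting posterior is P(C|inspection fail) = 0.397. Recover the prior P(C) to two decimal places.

In odds form, posterior odds = prior odds × likelihood ratio, so prior odds = posterior odds ÷ LR.
Posterior odds = 0.397/(1−0.397) = 0.6584. LR = 0.89/0.15 = 5.9333.
Prior odds = 0.6584/5.9333 = 0.1110, so P(C) = 0.1110/(1+0.1110) ≈ 0.10.

P(C) = 0.10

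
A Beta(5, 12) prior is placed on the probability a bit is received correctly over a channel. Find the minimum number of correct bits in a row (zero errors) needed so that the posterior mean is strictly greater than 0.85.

After k correct bits and 0 errors the posterior is Beta(5+k, 12), with mean (5+k)/(5+12+k).
Set (5+k)/(17+k) > 0.85 and solve: k > (0.85·17 − 5)/(1 − 0.85) = 63.000.
The smallest integer exceeding 63.000 is 64.

k = 64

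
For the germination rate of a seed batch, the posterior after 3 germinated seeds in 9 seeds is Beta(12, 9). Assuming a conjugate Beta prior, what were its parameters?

Beta is conjugate to the binomial likelihood: posterior = Beta(a+s, b+f).
Subtract the data counts: 12−3=9, 9−6=3.

Beta(9, 3)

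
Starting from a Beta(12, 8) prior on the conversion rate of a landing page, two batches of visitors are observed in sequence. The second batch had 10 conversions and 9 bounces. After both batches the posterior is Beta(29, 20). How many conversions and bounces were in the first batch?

7 conversions and 3 bounces

Sequential conjugate updates are equivalent to a single update on the pooled data, so total successes = posterior α − prior α and total failures = posterior β − prior β.
Total across both batches: 29−12=17 conversions, 20−8=12 bounces.
Subtract the second batch: 17−10=7 conversions and 12−9=3 bounces.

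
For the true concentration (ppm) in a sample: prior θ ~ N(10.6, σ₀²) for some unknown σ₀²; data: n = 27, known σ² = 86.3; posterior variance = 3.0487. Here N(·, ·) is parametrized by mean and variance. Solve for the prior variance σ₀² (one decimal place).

σ₀² = 66.0

For the Normal–Normal model with known σ², precisions add: τ_n = τ₀ + n/σ².
So 1/σ₀² = 1/3.0487 − 27/86.3 = 0.328009 − 0.312862 = 0.015147.
Hence σ₀² = 1/0.015147 ≈ 66.0.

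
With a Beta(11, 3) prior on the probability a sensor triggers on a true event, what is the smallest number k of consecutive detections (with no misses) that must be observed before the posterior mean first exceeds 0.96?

k = 62

After k detections and 0 misses the posterior is Beta(11+k, 3), with mean (11+k)/(11+3+k).
Set (11+k)/(14+k) > 0.96 and solve: k > (0.96·14 − 11)/(1 − 0.96) = 61.000.
The smallest integer exceeding 61.000 is 62, and checking k=62: (73)/(76) = 0.9605 > 0.96.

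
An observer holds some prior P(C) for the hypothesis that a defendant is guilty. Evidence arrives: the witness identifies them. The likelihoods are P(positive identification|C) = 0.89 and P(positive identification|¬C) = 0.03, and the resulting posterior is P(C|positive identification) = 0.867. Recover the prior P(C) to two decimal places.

In odds form, posterior odds = prior odds × likelihood ratio, so prior odds = posterior odds ÷ LR.
Posterior odds = 0.867/(1−0.867) = 6.5188. LR = 0.89/0.03 = 29.6667.
Prior odds = 6.5188/29.6667 = 0.2197, so P(C) = 0.2197/(1+0.2197) ≈ 0.18.

P(C) = 0.18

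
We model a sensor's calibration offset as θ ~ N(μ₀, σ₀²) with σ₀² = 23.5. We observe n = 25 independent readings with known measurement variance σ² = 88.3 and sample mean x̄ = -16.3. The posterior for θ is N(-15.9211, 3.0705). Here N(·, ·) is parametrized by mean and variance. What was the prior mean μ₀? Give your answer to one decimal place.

The posterior mean is a precision-weighted average: μ_n = (τ₀μ₀ + τ_data·x̄)/(τ₀+τ_data), with τ₀=1/σ₀² and τ_data=n/σ².
Here τ₀ = 1/23.5 = 0.042553 and τ_data = 25/88.3 = 0.283126, so τ_n = 0.325679.
Rearranging for μ₀: μ₀ = (μ_n·τ_n − τ_data·x̄)/τ₀ = (-15.9211·0.325679 − 0.283126·-16.3) / 0.042553 = -0.570214/0.042553 ≈ -13.4.

μ₀ = -13.4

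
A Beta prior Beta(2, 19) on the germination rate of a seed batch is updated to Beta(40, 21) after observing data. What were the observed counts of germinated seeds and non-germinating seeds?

Beta is conjugate to the binomial likelihood: posterior = Beta(α+s, β+f).
So s = 40 − 2 = 38 and f = 21 − 19 = 2.

38 germinated seeds and 2 non-germinating seeds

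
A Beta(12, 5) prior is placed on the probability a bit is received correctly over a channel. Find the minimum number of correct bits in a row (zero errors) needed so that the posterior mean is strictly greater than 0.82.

After k correct bits and 0 errors the posterior is Beta(12+k, 5), with mean (12+k)/(12+5+k).
Set (12+k)/(17+k) > 0.82 and solve: k > (0.82·17 − 12)/(1 − 0.82) = 10.778.
The smallest integer exceeding 10.778 is 11.

k = 11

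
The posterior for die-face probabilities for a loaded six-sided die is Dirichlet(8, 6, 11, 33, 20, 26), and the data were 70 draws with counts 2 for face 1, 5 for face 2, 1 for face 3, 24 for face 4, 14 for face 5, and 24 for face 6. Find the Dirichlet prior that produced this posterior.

Dirichlet(6, 1, 10, 9, 6, 2)

For a Dirichlet(α) prior with multinomial counts c, the posterior is Dirichlet(α + c) componentwise.
Subtract each count from the matching posterior parameter: 8−2=6, 6−5=1, 11−1=10, 33−24=9, 20−14=6, 26−24=2.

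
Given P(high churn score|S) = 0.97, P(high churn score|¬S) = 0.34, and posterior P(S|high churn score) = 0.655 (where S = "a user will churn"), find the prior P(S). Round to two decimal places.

Bayes' rule in odds form gives O(S|E) = O(S)·[P(E|S)/P(E|¬S)], hence O(S) = O(S|E)/LR.
Posterior odds = 0.655/(1−0.655) = 1.8986. LR = 0.97/0.34 = 2.8529.
Prior odds = 1.8986/2.8529 = 0.6655, so P(S) = 0.6655/(1+0.6655) ≈ 0.40.

P(S) = 0.40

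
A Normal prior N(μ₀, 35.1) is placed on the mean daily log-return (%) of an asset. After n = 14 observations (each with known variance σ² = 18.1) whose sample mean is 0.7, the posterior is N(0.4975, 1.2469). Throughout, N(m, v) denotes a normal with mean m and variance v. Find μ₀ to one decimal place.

The posterior mean is a precision-weighted average: μ_n = (τ₀μ₀ + τ_data·x̄)/(τ₀+τ_data), with τ₀=1/σ₀² and τ_data=n/σ².
Here τ₀ = 1/35.1 = 0.028490 and τ_data = 14/18.1 = 0.773481, so τ_n = 0.801971.
Rearranging for μ₀: μ₀ = (μ_n·τ_n − τ_data·x̄)/τ₀ = (0.4975·0.801971 − 0.773481·0.7) / 0.028490 = -0.142456/0.028490 ≈ -5.0.

μ₀ = -5.0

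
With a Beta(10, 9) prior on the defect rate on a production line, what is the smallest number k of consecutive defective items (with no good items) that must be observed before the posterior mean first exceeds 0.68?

k = 10

After k defective items and 0 good items the posterior is Beta(10+k, 9), with mean (10+k)/(10+9+k).
Set (10+k)/(19+k) > 0.68 and solve: k > (0.68·19 − 10)/(1 − 0.68) = 9.125.
The smallest integer exceeding 9.125 is 10.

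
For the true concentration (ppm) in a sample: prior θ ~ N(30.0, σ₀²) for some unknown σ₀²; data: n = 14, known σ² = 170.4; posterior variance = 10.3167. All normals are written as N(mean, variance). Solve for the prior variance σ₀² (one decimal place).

σ₀² = 67.7

For the Normal–Normal model with known σ², precisions add: τ_n = τ₀ + n/σ².
So 1/σ₀² = 1/10.3167 − 14/170.4 = 0.096930 − 0.082160 = 0.014770.
Hence σ₀² = 1/0.014770 ≈ 67.7.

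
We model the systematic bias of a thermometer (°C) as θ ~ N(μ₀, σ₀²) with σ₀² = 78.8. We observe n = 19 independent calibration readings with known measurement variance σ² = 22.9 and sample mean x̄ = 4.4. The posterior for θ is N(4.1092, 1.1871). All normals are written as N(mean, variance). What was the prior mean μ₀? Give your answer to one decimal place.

μ₀ = -14.9

The posterior mean is a precision-weighted average: μ_n = (τ₀μ₀ + τ_data·x̄)/(τ₀+τ_data), with τ₀=1/σ₀² and τ_data=n/σ².
Here τ₀ = 1/78.8 = 0.012690 and τ_data = 19/22.9 = 0.829694, so τ_n = 0.842384.
Rearranging for μ₀: μ₀ = (μ_n·τ_n − τ_data·x̄)/τ₀ = (4.1092·0.842384 − 0.829694·4.4) / 0.012690 = -0.189129/0.012690 ≈ -14.9.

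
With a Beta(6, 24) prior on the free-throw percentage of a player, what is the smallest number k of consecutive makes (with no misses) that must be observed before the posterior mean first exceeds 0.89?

After k makes and 0 misses the posterior is Beta(6+k, 24), with mean (6+k)/(6+24+k).
Set (6+k)/(30+k) > 0.89 and solve: k > (0.89·30 − 6)/(1 − 0.89) = 188.182.
The smallest integer exceeding 188.182 is 189.

k = 189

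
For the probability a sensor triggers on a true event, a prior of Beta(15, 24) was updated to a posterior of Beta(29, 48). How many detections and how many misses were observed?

14 detections and 24 misses

A Beta(a, b) prior with s successes and f failures in binomial data gives a Beta(a+s, b+f) posterior.
Match parameters: s=29−15=14, f=48−24=24.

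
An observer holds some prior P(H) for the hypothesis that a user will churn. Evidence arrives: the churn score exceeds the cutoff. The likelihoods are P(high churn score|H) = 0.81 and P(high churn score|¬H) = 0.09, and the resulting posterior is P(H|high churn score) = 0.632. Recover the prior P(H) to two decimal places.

Bayes' rule in odds form gives O(H|E) = O(H)·[P(E|H)/P(E|¬H)], hence O(H) = O(H|E)/LR.
Posterior odds = 0.632/(1−0.632) = 1.7174. LR = 0.81/0.09 = 9.0000.
Prior odds = 1.7174/9.0000 = 0.1908, so P(H) = 0.1908/(1+0.1908) ≈ 0.16.

P(H) = 0.16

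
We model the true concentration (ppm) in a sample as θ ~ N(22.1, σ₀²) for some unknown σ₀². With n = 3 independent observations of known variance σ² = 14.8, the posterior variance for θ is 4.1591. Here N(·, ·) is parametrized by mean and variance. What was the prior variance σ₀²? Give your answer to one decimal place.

For the Normal–Normal model with known σ², precisions add: τ_n = τ₀ + n/σ².
So 1/σ₀² = 1/4.1591 − 3/14.8 = 0.240437 − 0.202703 = 0.037734.
Hence σ₀² = 1/0.037734 ≈ 26.5.

σ₀² = 26.5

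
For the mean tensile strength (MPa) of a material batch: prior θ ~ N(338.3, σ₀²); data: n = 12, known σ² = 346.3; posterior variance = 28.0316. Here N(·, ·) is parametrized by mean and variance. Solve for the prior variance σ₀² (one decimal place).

σ₀² = 978.5

Posterior precision equals prior precision plus data precision: 1/σ_n² = 1/σ₀² + n/σ².
So 1/σ₀² = 1/28.0316 − 12/346.3 = 0.035674 − 0.034652 = 0.001022.
Hence σ₀² = 1/0.001022 ≈ 978.5.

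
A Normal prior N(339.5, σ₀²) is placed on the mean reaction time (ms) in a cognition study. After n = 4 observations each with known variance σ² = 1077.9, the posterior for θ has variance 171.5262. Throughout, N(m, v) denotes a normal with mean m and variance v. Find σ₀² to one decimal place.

For the Normal–Normal model with known σ², precisions add: τ_n = τ₀ + n/σ².
So 1/σ₀² = 1/171.5262 − 4/1077.9 = 0.005830 − 0.003711 = 0.002119.
Hence σ₀² = 1/0.002119 ≈ 471.9.

σ₀² = 471.9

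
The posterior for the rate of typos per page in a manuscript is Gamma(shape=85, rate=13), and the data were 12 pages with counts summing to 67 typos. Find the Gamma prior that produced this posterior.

Gamma–Poisson conjugacy: posterior shape = α + Σxᵢ, posterior rate = β + n.
So α = 85 − 67 = 18 and β = 13 − 12 = 1.

Gamma(shape=18, rate=1)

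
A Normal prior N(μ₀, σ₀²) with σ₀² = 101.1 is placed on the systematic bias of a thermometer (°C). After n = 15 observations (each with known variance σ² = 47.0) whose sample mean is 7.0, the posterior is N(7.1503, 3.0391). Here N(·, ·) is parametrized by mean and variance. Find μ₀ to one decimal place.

With known observation variance, the Normal–Normal posterior has precision τ_n = τ₀ + n/σ² and mean μ_n = (τ₀μ₀ + (n/σ²)x̄)/τ_n.
Here τ₀ = 1/101.1 = 0.009891 and τ_data = 15/47.0 = 0.319149, so τ_n = 0.329040.
Rearranging for μ₀: μ₀ = (μ_n·τ_n − τ_data·x̄)/τ₀ = (7.1503·0.329040 − 0.319149·7.0) / 0.009891 = 0.118692/0.009891 ≈ 12.0.

μ₀ = 12.0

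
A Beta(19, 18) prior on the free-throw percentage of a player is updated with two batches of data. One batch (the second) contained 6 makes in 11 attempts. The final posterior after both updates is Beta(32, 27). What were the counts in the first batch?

7 makes and 4 misses

Sequential conjugate updates are equivalent to a single update on the pooled data, so total successes = posterior α − prior α and total failures = posterior β − prior β.
Total across both batches: 32−19=13 makes, 27−18=9 misses.
Subtract the second batch: 13−6=7 makes and 9−5=4 misses.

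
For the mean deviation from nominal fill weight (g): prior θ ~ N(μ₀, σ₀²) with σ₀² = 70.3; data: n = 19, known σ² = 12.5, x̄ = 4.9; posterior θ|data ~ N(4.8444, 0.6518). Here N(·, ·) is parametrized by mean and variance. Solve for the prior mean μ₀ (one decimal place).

μ₀ = -1.1

The posterior mean is a precision-weighted average: μ_n = (τ₀μ₀ + τ_data·x̄)/(τ₀+τ_data), with τ₀=1/σ₀² and τ_data=n/σ².
Here τ₀ = 1/70.3 = 0.014225 and τ_data = 19/12.5 = 1.520000, so τ_n = 1.534225.
Rearranging for μ₀: μ₀ = (μ_n·τ_n − τ_data·x̄)/τ₀ = (4.8444·1.534225 − 1.520000·4.9) / 0.014225 = -0.015600/0.014225 ≈ -1.1.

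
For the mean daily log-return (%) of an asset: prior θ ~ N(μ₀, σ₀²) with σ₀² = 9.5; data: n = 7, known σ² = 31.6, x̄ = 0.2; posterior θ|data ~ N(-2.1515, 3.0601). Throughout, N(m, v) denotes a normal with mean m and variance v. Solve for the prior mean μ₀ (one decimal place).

μ₀ = -7.1

The posterior mean is a precision-weighted average: μ_n = (τ₀μ₀ + τ_data·x̄)/(τ₀+τ_data), with τ₀=1/σ₀² and τ_data=n/σ².
Here τ₀ = 1/9.5 = 0.105263 and τ_data = 7/31.6 = 0.221519, so τ_n = 0.326782.
Rearranging for μ₀: μ₀ = (μ_n·τ_n − τ_data·x̄)/τ₀ = (-2.1515·0.326782 − 0.221519·0.2) / 0.105263 = -0.747375/0.105263 ≈ -7.1.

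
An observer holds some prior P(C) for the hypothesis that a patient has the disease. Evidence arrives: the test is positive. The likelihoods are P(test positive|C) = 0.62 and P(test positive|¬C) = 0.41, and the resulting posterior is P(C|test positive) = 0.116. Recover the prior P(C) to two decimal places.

Bayes' rule in odds form gives O(C|E) = O(C)·[P(E|C)/P(E|¬C)], hence O(C) = O(C|E)/LR.
Posterior odds = 0.116/(1−0.116) = 0.1312. LR = 0.62/0.41 = 1.5122.
Prior odds = 0.1312/1.5122 = 0.0868, so P(C) = 0.0868/(1+0.0868) ≈ 0.08.

P(C) = 0.08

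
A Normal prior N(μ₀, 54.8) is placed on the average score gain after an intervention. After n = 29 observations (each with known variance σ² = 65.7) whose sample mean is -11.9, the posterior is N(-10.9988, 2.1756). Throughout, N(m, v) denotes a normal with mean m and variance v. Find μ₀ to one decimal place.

The posterior mean is a precision-weighted average: μ_n = (τ₀μ₀ + τ_data·x̄)/(τ₀+τ_data), with τ₀=1/σ₀² and τ_data=n/σ².
Here τ₀ = 1/54.8 = 0.018248 and τ_data = 29/65.7 = 0.441400, so τ_n = 0.459648.
Rearranging for μ₀: μ₀ = (μ_n·τ_n − τ_data·x̄)/τ₀ = (-10.9988·0.459648 − 0.441400·-11.9) / 0.018248 = 0.197084/0.018248 ≈ 10.8.

μ₀ = 10.8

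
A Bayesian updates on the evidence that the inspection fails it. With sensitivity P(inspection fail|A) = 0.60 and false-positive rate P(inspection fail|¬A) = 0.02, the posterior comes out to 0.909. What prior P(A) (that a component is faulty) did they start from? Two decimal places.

In odds form, posterior odds = prior odds × likelihood ratio, so prior odds = posterior odds ÷ LR.
Posterior odds = 0.909/(1−0.909) = 9.9890. LR = 0.60/0.02 = 30.0000.
Prior odds = 9.9890/30.0000 = 0.3330, so P(A) = 0.3330/(1+0.3330) ≈ 0.25.

P(A) = 0.25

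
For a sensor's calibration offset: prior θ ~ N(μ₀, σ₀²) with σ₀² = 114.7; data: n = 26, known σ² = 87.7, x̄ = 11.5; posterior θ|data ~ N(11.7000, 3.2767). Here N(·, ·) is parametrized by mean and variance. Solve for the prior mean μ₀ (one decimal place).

With known observation variance, the Normal–Normal posterior has precision τ_n = τ₀ + n/σ² and mean μ_n = (τ₀μ₀ + (n/σ²)x̄)/τ_n.
Here τ₀ = 1/114.7 = 0.008718 and τ_data = 26/87.7 = 0.296465, so τ_n = 0.305183.
Rearranging for μ₀: μ₀ = (μ_n·τ_n − τ_data·x̄)/τ₀ = (11.7000·0.305183 − 0.296465·11.5) / 0.008718 = 0.161294/0.008718 ≈ 18.5.

μ₀ = 18.5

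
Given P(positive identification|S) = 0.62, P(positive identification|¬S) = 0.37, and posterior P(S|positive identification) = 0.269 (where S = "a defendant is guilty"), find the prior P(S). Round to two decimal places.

P(S) = 0.18

Bayes' rule in odds form gives O(S|E) = O(S)·[P(E|S)/P(E|¬S)], hence O(S) = O(S|E)/LR.
Posterior odds = 0.269/(1−0.269) = 0.3680. LR = 0.62/0.37 = 1.6757.
Prior odds = 0.3680/1.6757 = 0.2196, so P(S) = 0.2196/(1+0.2196) ≈ 0.18.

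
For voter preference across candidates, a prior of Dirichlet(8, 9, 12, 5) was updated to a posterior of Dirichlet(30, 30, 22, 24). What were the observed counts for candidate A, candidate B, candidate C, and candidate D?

counts (22, 21, 10, 19)

For a Dirichlet(α) prior with multinomial counts c, the posterior is Dirichlet(α + c) componentwise.
Counts are posterior − prior componentwise: 30−8=22, 30−9=21, 22−12=10, 24−5=19.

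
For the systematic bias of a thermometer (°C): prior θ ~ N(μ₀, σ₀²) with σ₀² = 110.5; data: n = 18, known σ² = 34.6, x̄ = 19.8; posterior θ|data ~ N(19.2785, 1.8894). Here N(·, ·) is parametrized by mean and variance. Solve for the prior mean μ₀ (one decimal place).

The posterior mean is a precision-weighted average: μ_n = (τ₀μ₀ + τ_data·x̄)/(τ₀+τ_data), with τ₀=1/σ₀² and τ_data=n/σ².
Here τ₀ = 1/110.5 = 0.009050 and τ_data = 18/34.6 = 0.520231, so τ_n = 0.529281.
Rearranging for μ₀: μ₀ = (μ_n·τ_n − τ_data·x̄)/τ₀ = (19.2785·0.529281 − 0.520231·19.8) / 0.009050 = -0.096830/0.009050 ≈ -10.7.

μ₀ = -10.7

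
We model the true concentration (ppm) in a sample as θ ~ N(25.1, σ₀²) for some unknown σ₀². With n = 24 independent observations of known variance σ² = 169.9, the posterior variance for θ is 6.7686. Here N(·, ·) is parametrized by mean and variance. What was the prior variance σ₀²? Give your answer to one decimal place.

σ₀² = 154.3

Posterior precision equals prior precision plus data precision: 1/σ_n² = 1/σ₀² + n/σ².
So 1/σ₀² = 1/6.7686 − 24/169.9 = 0.147741 − 0.141260 = 0.006481.
Hence σ₀² = 1/0.006481 ≈ 154.3.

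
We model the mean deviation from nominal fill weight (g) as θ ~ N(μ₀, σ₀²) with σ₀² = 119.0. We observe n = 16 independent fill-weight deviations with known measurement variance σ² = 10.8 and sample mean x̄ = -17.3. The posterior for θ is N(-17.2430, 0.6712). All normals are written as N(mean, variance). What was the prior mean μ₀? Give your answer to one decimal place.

μ₀ = -7.2

With known observation variance, the Normal–Normal posterior has precision τ_n = τ₀ + n/σ² and mean μ_n = (τ₀μ₀ + (n/σ²)x̄)/τ_n.
Here τ₀ = 1/119.0 = 0.008403 and τ_data = 16/10.8 = 1.481481, so τ_n = 1.489884.
Rearranging for μ₀: μ₀ = (μ_n·τ_n − τ_data·x̄)/τ₀ = (-17.2430·1.489884 − 1.481481·-17.3) / 0.008403 = -0.060449/0.008403 ≈ -7.2.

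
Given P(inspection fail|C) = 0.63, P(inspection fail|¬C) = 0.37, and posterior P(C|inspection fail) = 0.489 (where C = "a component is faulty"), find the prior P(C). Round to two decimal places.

In odds form, posterior odds = prior odds × likelihood ratio, so prior odds = posterior odds ÷ LR.
Posterior odds = 0.489/(1−0.489) = 0.9569. LR = 0.63/0.37 = 1.7027.
Prior odds = 0.9569/1.7027 = 0.5620, so P(C) = 0.5620/(1+0.5620) ≈ 0.36.

P(C) = 0.36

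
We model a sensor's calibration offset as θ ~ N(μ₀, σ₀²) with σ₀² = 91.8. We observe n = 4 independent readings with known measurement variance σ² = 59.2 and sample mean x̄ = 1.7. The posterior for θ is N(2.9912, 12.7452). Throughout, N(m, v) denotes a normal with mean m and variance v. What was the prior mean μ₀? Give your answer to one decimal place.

μ₀ = 11.0

The posterior mean is a precision-weighted average: μ_n = (τ₀μ₀ + τ_data·x̄)/(τ₀+τ_data), with τ₀=1/σ₀² and τ_data=n/σ².
Here τ₀ = 1/91.8 = 0.010893 and τ_data = 4/59.2 = 0.067568, so τ_n = 0.078461.
Rearranging for μ₀: μ₀ = (μ_n·τ_n − τ_data·x̄)/τ₀ = (2.9912·0.078461 − 0.067568·1.7) / 0.010893 = 0.119827/0.010893 ≈ 11.0.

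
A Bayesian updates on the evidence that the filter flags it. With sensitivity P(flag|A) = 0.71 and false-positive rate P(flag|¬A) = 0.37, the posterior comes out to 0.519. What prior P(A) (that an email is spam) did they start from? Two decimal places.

Bayes' rule in odds form gives O(A|E) = O(A)·[P(E|A)/P(E|¬A)], hence O(A) = O(A|E)/LR.
Posterior odds = 0.519/(1−0.519) = 1.0790. LR = 0.71/0.37 = 1.9189.
Prior odds = 1.0790/1.9189 = 0.5623, so P(A) = 0.5623/(1+0.5623) ≈ 0.36.

P(A) = 0.36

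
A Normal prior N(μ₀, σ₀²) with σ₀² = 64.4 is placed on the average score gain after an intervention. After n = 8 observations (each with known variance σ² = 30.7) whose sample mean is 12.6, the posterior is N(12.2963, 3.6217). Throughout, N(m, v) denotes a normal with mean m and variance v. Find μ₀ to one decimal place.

μ₀ = 7.2

With known observation variance, the Normal–Normal posterior has precision τ_n = τ₀ + n/σ² and mean μ_n = (τ₀μ₀ + (n/σ²)x̄)/τ_n.
Here τ₀ = 1/64.4 = 0.015528 and τ_data = 8/30.7 = 0.260586, so τ_n = 0.276114.
Rearranging for μ₀: μ₀ = (μ_n·τ_n − τ_data·x̄)/τ₀ = (12.2963·0.276114 − 0.260586·12.6) / 0.015528 = 0.111797/0.015528 ≈ 7.2.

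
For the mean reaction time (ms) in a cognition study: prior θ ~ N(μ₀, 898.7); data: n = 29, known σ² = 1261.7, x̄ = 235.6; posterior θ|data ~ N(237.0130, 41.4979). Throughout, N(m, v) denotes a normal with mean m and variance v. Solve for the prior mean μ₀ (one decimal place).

μ₀ = 266.2

The posterior mean is a precision-weighted average: μ_n = (τ₀μ₀ + τ_data·x̄)/(τ₀+τ_data), with τ₀=1/σ₀² and τ_data=n/σ².
Here τ₀ = 1/898.7 = 0.001113 and τ_data = 29/1261.7 = 0.022985, so τ_n = 0.024098.
Rearranging for μ₀: μ₀ = (μ_n·τ_n − τ_data·x̄)/τ₀ = (237.0130·0.024098 − 0.022985·235.6) / 0.001113 = 0.296273/0.001113 ≈ 266.2.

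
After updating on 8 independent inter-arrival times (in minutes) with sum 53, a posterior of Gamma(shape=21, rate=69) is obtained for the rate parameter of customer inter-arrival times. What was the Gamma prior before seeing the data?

Gamma(shape=13, rate=16)

Gamma–exponential conjugacy: posterior shape = α + n, posterior rate = β + Σtᵢ.
So α = 21 − 8 = 13 and β = 69 − 53 = 16.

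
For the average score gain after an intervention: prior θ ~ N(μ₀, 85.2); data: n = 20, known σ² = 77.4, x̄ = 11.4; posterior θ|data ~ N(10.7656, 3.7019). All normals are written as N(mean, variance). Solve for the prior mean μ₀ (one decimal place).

μ₀ = -3.2

The posterior mean is a precision-weighted average: μ_n = (τ₀μ₀ + τ_data·x̄)/(τ₀+τ_data), with τ₀=1/σ₀² and τ_data=n/σ².
Here τ₀ = 1/85.2 = 0.011737 and τ_data = 20/77.4 = 0.258398, so τ_n = 0.270135.
Rearranging for μ₀: μ₀ = (μ_n·τ_n − τ_data·x̄)/τ₀ = (10.7656·0.270135 − 0.258398·11.4) / 0.011737 = -0.037572/0.011737 ≈ -3.2.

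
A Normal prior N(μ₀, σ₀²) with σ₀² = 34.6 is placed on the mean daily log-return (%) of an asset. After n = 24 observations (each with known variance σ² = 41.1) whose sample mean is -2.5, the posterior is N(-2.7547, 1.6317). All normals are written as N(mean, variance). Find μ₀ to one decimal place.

μ₀ = -7.9

The posterior mean is a precision-weighted average: μ_n = (τ₀μ₀ + τ_data·x̄)/(τ₀+τ_data), with τ₀=1/σ₀² and τ_data=n/σ².
Here τ₀ = 1/34.6 = 0.028902 and τ_data = 24/41.1 = 0.583942, so τ_n = 0.612844.
Rearranging for μ₀: μ₀ = (μ_n·τ_n − τ_data·x̄)/τ₀ = (-2.7547·0.612844 − 0.583942·-2.5) / 0.028902 = -0.228346/0.028902 ≈ -7.9.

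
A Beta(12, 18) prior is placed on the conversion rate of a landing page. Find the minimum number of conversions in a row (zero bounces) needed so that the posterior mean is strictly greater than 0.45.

After k conversions and 0 bounces the posterior is Beta(12+k, 18), with mean (12+k)/(12+18+k).
Set (12+k)/(30+k) > 0.45 and solve: k > (0.45·30 − 12)/(1 − 0.45) = 2.727.
The smallest integer exceeding 2.727 is 3.

k = 3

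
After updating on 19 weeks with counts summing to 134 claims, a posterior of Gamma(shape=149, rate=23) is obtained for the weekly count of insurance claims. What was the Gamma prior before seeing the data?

A Gamma(α, β) prior (rate parametrization) on a Poisson rate with n observations summing to S gives posterior Gamma(α+S, β+n).
So α = 149 − 134 = 15 and β = 23 − 19 = 4.

Gamma(shape=15, rate=4)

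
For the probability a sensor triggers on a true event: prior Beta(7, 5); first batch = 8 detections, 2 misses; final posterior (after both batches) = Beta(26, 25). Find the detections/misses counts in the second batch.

11 detections and 18 misses

Because Beta–binomial updating is additive in the counts, the combined data contributed (α_post−α_prior, β_post−β_prior) successes and failures.
Total across both batches: 26−7=19 detections, 25−5=20 misses.
Subtract the first batch: 19−8=11 detections and 20−2=18 misses.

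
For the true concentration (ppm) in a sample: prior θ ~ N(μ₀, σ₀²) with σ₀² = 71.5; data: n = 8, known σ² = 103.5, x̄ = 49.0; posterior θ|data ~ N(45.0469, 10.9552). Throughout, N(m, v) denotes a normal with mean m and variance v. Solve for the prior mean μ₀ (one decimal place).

μ₀ = 23.2

With known observation variance, the Normal–Normal posterior has precision τ_n = τ₀ + n/σ² and mean μ_n = (τ₀μ₀ + (n/σ²)x̄)/τ_n.
Here τ₀ = 1/71.5 = 0.013986 and τ_data = 8/103.5 = 0.077295, so τ_n = 0.091281.
Rearranging for μ₀: μ₀ = (μ_n·τ_n − τ_data·x̄)/τ₀ = (45.0469·0.091281 − 0.077295·49.0) / 0.013986 = 0.324471/0.013986 ≈ 23.2.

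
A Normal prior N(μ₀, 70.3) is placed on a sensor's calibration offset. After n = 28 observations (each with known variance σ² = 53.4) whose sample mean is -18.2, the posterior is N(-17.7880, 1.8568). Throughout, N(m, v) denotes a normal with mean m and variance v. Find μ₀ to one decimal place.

With known observation variance, the Normal–Normal posterior has precision τ_n = τ₀ + n/σ² and mean μ_n = (τ₀μ₀ + (n/σ²)x̄)/τ_n.
Here τ₀ = 1/70.3 = 0.014225 and τ_data = 28/53.4 = 0.524345, so τ_n = 0.538570.
Rearranging for μ₀: μ₀ = (μ_n·τ_n − τ_data·x̄)/τ₀ = (-17.7880·0.538570 − 0.524345·-18.2) / 0.014225 = -0.037004/0.014225 ≈ -2.6.

μ₀ = -2.6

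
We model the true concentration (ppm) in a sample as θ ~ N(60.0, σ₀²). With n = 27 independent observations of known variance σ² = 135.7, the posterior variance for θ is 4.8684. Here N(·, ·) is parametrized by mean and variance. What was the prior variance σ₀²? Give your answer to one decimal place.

σ₀² = 155.3

Posterior precision equals prior precision plus data precision: 1/σ_n² = 1/σ₀² + n/σ².
So 1/σ₀² = 1/4.8684 − 27/135.7 = 0.205406 − 0.198968 = 0.006438.
Hence σ₀² = 1/0.006438 ≈ 155.3.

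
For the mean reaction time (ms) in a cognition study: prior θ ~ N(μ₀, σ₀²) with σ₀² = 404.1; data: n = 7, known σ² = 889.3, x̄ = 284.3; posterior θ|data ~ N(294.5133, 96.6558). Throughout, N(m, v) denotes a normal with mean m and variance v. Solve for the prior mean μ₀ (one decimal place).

With known observation variance, the Normal–Normal posterior has precision τ_n = τ₀ + n/σ² and mean μ_n = (τ₀μ₀ + (n/σ²)x̄)/τ_n.
Here τ₀ = 1/404.1 = 0.002475 and τ_data = 7/889.3 = 0.007871, so τ_n = 0.010346.
Rearranging for μ₀: μ₀ = (μ_n·τ_n − τ_data·x̄)/τ₀ = (294.5133·0.010346 − 0.007871·284.3) / 0.002475 = 0.809309/0.002475 ≈ 327.0.

μ₀ = 327.0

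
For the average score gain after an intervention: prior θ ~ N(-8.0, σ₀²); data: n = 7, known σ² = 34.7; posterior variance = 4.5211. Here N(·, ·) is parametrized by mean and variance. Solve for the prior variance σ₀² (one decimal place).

σ₀² = 51.4

Posterior precision equals prior precision plus data precision: 1/σ_n² = 1/σ₀² + n/σ².
So 1/σ₀² = 1/4.5211 − 7/34.7 = 0.221185 − 0.201729 = 0.019456.
Hence σ₀² = 1/0.019456 ≈ 51.4.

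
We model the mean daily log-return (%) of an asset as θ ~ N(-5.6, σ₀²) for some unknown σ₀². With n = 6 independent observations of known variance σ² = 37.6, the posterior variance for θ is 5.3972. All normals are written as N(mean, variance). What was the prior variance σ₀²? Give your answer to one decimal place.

σ₀² = 38.9

For the Normal–Normal model with known σ², precisions add: τ_n = τ₀ + n/σ².
So 1/σ₀² = 1/5.3972 − 6/37.6 = 0.185281 − 0.159574 = 0.025707.
Hence σ₀² = 1/0.025707 ≈ 38.9.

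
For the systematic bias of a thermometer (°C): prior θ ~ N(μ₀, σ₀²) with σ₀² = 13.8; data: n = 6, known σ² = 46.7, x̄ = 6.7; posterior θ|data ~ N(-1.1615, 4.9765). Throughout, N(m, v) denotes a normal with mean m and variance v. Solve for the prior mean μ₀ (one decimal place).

μ₀ = -15.1

The posterior mean is a precision-weighted average: μ_n = (τ₀μ₀ + τ_data·x̄)/(τ₀+τ_data), with τ₀=1/σ₀² and τ_data=n/σ².
Here τ₀ = 1/13.8 = 0.072464 and τ_data = 6/46.7 = 0.128480, so τ_n = 0.200944.
Rearranging for μ₀: μ₀ = (μ_n·τ_n − τ_data·x̄)/τ₀ = (-1.1615·0.200944 − 0.128480·6.7) / 0.072464 = -1.094212/0.072464 ≈ -15.1.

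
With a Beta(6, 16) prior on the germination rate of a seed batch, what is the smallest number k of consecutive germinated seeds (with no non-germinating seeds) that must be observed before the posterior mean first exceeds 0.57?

After k germinated seeds and 0 non-germinating seeds the posterior is Beta(6+k, 16), with mean (6+k)/(6+16+k).
Set (6+k)/(22+k) > 0.57 and solve: k > (0.57·22 − 6)/(1 − 0.57) = 15.209.
The smallest integer exceeding 15.209 is 16, and checking k=16: (22)/(38) = 0.5789 > 0.57.

k = 16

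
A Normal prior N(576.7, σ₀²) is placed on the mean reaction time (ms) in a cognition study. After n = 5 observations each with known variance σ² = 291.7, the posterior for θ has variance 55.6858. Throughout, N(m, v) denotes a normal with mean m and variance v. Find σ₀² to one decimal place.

Posterior precision equals prior precision plus data precision: 1/σ_n² = 1/σ₀² + n/σ².
So 1/σ₀² = 1/55.6858 − 5/291.7 = 0.017958 − 0.017141 = 0.000817.
Hence σ₀² = 1/0.000817 ≈ 1224.0.

σ₀² = 1224.0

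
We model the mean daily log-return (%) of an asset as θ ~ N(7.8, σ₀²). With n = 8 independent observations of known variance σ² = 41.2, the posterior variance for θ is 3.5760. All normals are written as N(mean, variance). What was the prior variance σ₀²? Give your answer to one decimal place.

For the Normal–Normal model with known σ², precisions add: τ_n = τ₀ + n/σ².
So 1/σ₀² = 1/3.5760 − 8/41.2 = 0.279642 − 0.194175 = 0.085467.
Hence σ₀² = 1/0.085467 ≈ 11.7.

σ₀² = 11.7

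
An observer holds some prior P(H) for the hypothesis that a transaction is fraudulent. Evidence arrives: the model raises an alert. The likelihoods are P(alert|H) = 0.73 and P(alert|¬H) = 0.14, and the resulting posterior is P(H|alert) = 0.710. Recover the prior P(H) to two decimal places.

Bayes' rule in odds form gives O(H|E) = O(H)·[P(E|H)/P(E|¬H)], hence O(H) = O(H|E)/LR.
Posterior odds = 0.710/(1−0.710) = 2.4483. LR = 0.73/0.14 = 5.2143.
Prior odds = 2.4483/5.2143 = 0.4695, so P(H) = 0.4695/(1+0.4695) ≈ 0.32.

P(H) = 0.32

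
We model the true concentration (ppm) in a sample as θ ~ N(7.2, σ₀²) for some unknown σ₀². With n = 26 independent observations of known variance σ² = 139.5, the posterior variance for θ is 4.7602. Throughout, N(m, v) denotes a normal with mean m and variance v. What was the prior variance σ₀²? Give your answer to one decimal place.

For the Normal–Normal model with known σ², precisions add: τ_n = τ₀ + n/σ².
So 1/σ₀² = 1/4.7602 − 26/139.5 = 0.210075 − 0.186380 = 0.023695.
Hence σ₀² = 1/0.023695 ≈ 42.2.

σ₀² = 42.2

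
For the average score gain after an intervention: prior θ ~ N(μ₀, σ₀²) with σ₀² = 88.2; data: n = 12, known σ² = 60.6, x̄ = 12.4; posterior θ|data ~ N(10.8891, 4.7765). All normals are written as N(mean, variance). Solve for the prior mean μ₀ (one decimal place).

The posterior mean is a precision-weighted average: μ_n = (τ₀μ₀ + τ_data·x̄)/(τ₀+τ_data), with τ₀=1/σ₀² and τ_data=n/σ².
Here τ₀ = 1/88.2 = 0.011338 and τ_data = 12/60.6 = 0.198020, so τ_n = 0.209358.
Rearranging for μ₀: μ₀ = (μ_n·τ_n − τ_data·x̄)/τ₀ = (10.8891·0.209358 − 0.198020·12.4) / 0.011338 = -0.175728/0.011338 ≈ -15.5.

μ₀ = -15.5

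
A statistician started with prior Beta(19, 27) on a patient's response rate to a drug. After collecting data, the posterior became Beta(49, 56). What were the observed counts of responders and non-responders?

A Beta(a, b) prior with s successes and f failures in binomial data gives a Beta(a+s, b+f) posterior.
So s = 49 − 19 = 30 and f = 56 − 27 = 29.

30 responders and 29 non-responders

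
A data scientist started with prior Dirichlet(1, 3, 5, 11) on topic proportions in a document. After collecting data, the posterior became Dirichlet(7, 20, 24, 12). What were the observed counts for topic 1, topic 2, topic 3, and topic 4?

counts (6, 17, 19, 1)

For a Dirichlet(α) prior with multinomial counts c, the posterior is Dirichlet(α + c) componentwise.
Counts are posterior − prior componentwise: 7−1=6, 20−3=17, 24−5=19, 12−11=1.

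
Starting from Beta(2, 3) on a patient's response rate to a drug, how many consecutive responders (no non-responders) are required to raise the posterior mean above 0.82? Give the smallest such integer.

After k responders and 0 non-responders the posterior is Beta(2+k, 3), with mean (2+k)/(2+3+k).
Set (2+k)/(5+k) > 0.82 and solve: k > (0.82·5 − 2)/(1 − 0.82) = 11.667.
The smallest integer exceeding 11.667 is 12, and checking k=12: (14)/(17) = 0.8235 > 0.82.

k = 12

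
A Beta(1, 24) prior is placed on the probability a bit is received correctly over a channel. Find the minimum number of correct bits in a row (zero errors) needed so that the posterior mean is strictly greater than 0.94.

After k correct bits and 0 errors the posterior is Beta(1+k, 24), with mean (1+k)/(1+24+k).
Set (1+k)/(25+k) > 0.94 and solve: k > (0.94·25 − 1)/(1 − 0.94) = 375.000.
The smallest integer exceeding 375.000 is 376.

k = 376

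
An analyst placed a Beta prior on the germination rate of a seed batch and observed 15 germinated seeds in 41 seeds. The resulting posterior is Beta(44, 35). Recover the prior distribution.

Beta(29, 9)

A Beta(a, b) prior with s successes and f failures in binomial data gives a Beta(a+s, b+f) posterior.
Subtract the data counts: 44−15=29, 35−26=9.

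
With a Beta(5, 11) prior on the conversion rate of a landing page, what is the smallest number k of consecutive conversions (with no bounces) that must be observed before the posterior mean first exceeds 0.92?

k = 122

After k conversions and 0 bounces the posterior is Beta(5+k, 11), with mean (5+k)/(5+11+k).
Set (5+k)/(16+k) > 0.92 and solve: k > (0.92·16 − 5)/(1 − 0.92) = 121.500.
The smallest integer exceeding 121.500 is 122, and checking k=122: (127)/(138) = 0.9203 > 0.92.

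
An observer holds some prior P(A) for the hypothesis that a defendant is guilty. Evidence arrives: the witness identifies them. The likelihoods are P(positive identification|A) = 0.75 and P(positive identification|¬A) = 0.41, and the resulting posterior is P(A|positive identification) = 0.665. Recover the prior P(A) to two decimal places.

P(A) = 0.52

Bayes' rule in odds form gives O(A|E) = O(A)·[P(E|A)/P(E|¬A)], hence O(A) = O(A|E)/LR.
Posterior odds = 0.665/(1−0.665) = 1.9851. LR = 0.75/0.41 = 1.8293.
Prior odds = 1.9851/1.8293 = 1.0852, so P(A) = 1.0852/(1+1.0852) ≈ 0.52.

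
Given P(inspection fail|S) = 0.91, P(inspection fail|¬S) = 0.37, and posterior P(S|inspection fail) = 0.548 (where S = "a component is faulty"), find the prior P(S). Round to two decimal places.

P(S) = 0.33

Bayes' rule in odds form gives O(S|E) = O(S)·[P(E|S)/P(E|¬S)], hence O(S) = O(S|E)/LR.
Posterior odds = 0.548/(1−0.548) = 1.2124. LR = 0.91/0.37 = 2.4595.
Prior odds = 1.2124/2.4595 = 0.4929, so P(S) = 0.4929/(1+0.4929) ≈ 0.33.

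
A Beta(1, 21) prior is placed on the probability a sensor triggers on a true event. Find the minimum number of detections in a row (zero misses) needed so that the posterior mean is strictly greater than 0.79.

After k detections and 0 misses the posterior is Beta(1+k, 21), with mean (1+k)/(1+21+k).
Set (1+k)/(22+k) > 0.79 and solve: k > (0.79·22 − 1)/(1 − 0.79) = 78.000.
The smallest integer exceeding 78.000 is 79, and checking k=79: (80)/(101) = 0.7921 > 0.79.

k = 79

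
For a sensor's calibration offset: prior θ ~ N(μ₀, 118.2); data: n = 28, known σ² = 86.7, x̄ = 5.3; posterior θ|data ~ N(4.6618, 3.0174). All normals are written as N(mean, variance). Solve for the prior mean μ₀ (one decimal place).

μ₀ = -19.7

The posterior mean is a precision-weighted average: μ_n = (τ₀μ₀ + τ_data·x̄)/(τ₀+τ_data), with τ₀=1/σ₀² and τ_data=n/σ².
Here τ₀ = 1/118.2 = 0.008460 and τ_data = 28/86.7 = 0.322953, so τ_n = 0.331413.
Rearranging for μ₀: μ₀ = (μ_n·τ_n − τ_data·x̄)/τ₀ = (4.6618·0.331413 − 0.322953·5.3) / 0.008460 = -0.166670/0.008460 ≈ -19.7.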